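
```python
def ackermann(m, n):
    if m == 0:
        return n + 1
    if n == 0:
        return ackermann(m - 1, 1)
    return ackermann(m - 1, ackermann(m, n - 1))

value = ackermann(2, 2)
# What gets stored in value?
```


ackermann(2, 2)
= ackermann(1, ackermann(2, 1))
First compute ackermann(2, 1) = 5
= ackermann(1, 5)
= 7


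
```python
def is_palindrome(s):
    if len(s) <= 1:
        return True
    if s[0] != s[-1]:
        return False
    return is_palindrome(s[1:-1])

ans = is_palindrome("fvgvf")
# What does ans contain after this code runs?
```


is_palindrome("fvgvf")
"fvgvf": s[0]='f' == s[-1]='f' -> is_palindrome("vgv")
"vgv": s[0]='v' == s[-1]='v' -> is_palindrome("g")
"g": len <= 1 -> True
= True


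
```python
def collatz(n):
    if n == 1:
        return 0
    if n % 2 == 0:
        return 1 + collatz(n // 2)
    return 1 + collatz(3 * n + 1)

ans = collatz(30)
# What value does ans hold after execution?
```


collatz(30)
30 is even -> collatz(15)
15 is odd -> 3*15+1 = 46 -> collatz(46)
46 is even -> collatz(23)
23 is odd -> 3*23+1 = 70 -> collatz(70)
70 is even -> collatz(35)
35 is odd -> 3*35+1 = 106 -> collatz(106)
106 is even -> collatz(53)
53 is odd -> 3*53+1 = 160 -> collatz(160)
160 is even -> collatz(80)
80 is even -> collatz(40)
40 is even -> collatz(20)
20 is even -> collatz(10)
10 is even -> collatz(5)
5 is odd -> 3*5+1 = 16 -> collatz(16)
16 is even -> collatz(8)
8 is even -> collatz(4)
4 is even -> collatz(2)
2 is even -> collatz(1)
Reached 1 after 18 steps
= 18


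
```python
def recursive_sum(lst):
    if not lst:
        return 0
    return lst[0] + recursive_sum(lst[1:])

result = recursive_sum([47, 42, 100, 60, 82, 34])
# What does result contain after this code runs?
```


recursive_sum([47, 42, 100, 60, 82, 34])
= 47 + recursive_sum([42, 100, 60, 82, 34])
= 47 + 42 + recursive_sum([100, 60, 82, 34])
= 47 + 42 + 100 + recursive_sum([60, 82, 34])
= 47 + 42 + 100 + 60 + recursive_sum([82, 34])
= 47 + 42 + 100 + 60 + 82 + recursive_sum([34])
= 47 + 42 + 100 + 60 + 82 + 34 + recursive_sum([])
= 47 + 42 + 100 + 60 + 82 + 34 + 0
= 365


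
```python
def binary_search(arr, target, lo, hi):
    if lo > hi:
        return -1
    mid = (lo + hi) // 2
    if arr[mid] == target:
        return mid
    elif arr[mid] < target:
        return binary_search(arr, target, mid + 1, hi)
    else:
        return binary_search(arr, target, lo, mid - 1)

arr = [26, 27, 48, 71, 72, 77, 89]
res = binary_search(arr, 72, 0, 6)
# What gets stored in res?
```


binary_search(arr, 72, 0, 6)
lo=0, hi=6, mid=3, arr[mid]=71
71 < 72, search right half
lo=4, hi=6, mid=5, arr[mid]=77
77 > 72, search left half
lo=4, hi=4, mid=4, arr[mid]=72
arr[4] == 72, found at index 4
= 4


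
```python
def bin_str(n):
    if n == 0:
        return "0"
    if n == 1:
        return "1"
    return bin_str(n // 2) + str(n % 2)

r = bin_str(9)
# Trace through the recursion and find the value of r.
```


bin_str(9)
= bin_str(4) + "1"
= bin_str(2) + "0" + "1"
= bin_str(1) + "0" + "0" + "1"
= "1" + "0" + "0" + "1"
= "1001"


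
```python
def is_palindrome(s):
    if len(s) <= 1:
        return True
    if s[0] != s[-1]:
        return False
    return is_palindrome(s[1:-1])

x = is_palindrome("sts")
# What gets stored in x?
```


is_palindrome("sts")
"sts": s[0]='s' == s[-1]='s' -> is_palindrome("t")
"t": len <= 1 -> True
= True


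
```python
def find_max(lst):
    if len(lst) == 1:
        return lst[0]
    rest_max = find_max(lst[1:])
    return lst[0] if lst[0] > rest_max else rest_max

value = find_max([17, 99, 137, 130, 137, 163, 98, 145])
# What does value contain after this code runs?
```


find_max([17, 99, 137, 130, 137, 163, 98, 145])
= compare 17 with find_max([99, 137, 130, 137, 163, 98, 145])
= compare 99 with find_max([137, 130, 137, 163, 98, 145])
= compare 137 with find_max([130, 137, 163, 98, 145])
= compare 130 with find_max([137, 163, 98, 145])
= compare 137 with find_max([163, 98, 145])
= compare 163 with find_max([98, 145])
= compare 98 with find_max([145])
Base: find_max([145]) = 145
compare 98 with 145: max = 145
compare 163 with 145: max = 163
compare 137 with 163: max = 163
compare 130 with 163: max = 163
compare 137 with 163: max = 163
compare 99 with 163: max = 163
compare 17 with 163: max = 163
= 163


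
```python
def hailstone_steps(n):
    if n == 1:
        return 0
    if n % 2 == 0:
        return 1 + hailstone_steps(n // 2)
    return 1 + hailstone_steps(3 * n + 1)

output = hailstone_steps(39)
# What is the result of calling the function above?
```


hailstone_steps(39)
39 is odd -> 3*39+1 = 118 -> hailstone_steps(118)
118 is even -> hailstone_steps(59)
59 is odd -> 3*59+1 = 178 -> hailstone_steps(178)
178 is even -> hailstone_steps(89)
89 is odd -> 3*89+1 = 268 -> hailstone_steps(268)
268 is even -> hailstone_steps(134)
134 is even -> hailstone_steps(67)
67 is odd -> 3*67+1 = 202 -> hailstone_steps(202)
202 is even -> hailstone_steps(101)
101 is odd -> 3*101+1 = 304 -> hailstone_steps(304)
304 is even -> hailstone_steps(152)
152 is even -> hailstone_steps(76)
76 is even -> hailstone_steps(38)
38 is even -> hailstone_steps(19)
19 is odd -> 3*19+1 = 58 -> hailstone_steps(58)
58 is even -> hailstone_steps(29)
29 is odd -> 3*29+1 = 88 -> hailstone_steps(88)
88 is even -> hailstone_steps(44)
44 is even -> hailstone_steps(22)
22 is even -> hailstone_steps(11)
11 is odd -> 3*11+1 = 34 -> hailstone_steps(34)
34 is even -> hailstone_steps(17)
17 is odd -> 3*17+1 = 52 -> hailstone_steps(52)
52 is even -> hailstone_steps(26)
26 is even -> hailstone_steps(13)
13 is odd -> 3*13+1 = 40 -> hailstone_steps(40)
40 is even -> hailstone_steps(20)
20 is even -> hailstone_steps(10)
10 is even -> hailstone_steps(5)
5 is odd -> 3*5+1 = 16 -> hailstone_steps(16)
16 is even -> hailstone_steps(8)
8 is even -> hailstone_steps(4)
4 is even -> hailstone_steps(2)
2 is even -> hailstone_steps(1)
Reached 1 after 34 steps
= 34


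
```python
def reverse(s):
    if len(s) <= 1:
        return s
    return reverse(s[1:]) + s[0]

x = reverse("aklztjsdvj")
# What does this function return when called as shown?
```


reverse("aklztjsdvj")
= reverse("klztjsdvj") + "a"
= reverse("lztjsdvj") + "k" + "a"
= reverse("ztjsdvj") + "l" + "k" + "a"
= reverse("tjsdvj") + "z" + "l" + "k" + "a"
= reverse("jsdvj") + "t" + "z" + "l" + "k" + "a"
= reverse("sdvj") + "j" + "t" + "z" + "l" + "k" + "a"
= reverse("dvj") + "s" + "j" + "t" + "z" + "l" + "k" + "a"
= reverse("vj") + "d" + "s" + "j" + "t" + "z" + "l" + "k" + "a"
= reverse("j") + "v" + "d" + "s" + "j" + "t" + "z" + "l" + "k" + "a"
= "j" + "v" + "d" + "s" + "j" + "t" + "z" + "l" + "k" + "a"
= "jvdsjtzlka"


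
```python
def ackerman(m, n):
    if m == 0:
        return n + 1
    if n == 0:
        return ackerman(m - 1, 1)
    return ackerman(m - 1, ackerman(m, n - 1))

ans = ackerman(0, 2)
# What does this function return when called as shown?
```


ackerman(0, 2)
m == 0: return 2 + 1 = 3
= 3


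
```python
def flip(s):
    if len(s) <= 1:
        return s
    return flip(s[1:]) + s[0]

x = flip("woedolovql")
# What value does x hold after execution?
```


flip("woedolovql")
= flip("oedolovql") + "w"
= flip("edolovql") + "o" + "w"
= flip("dolovql") + "e" + "o" + "w"
= flip("olovql") + "d" + "e" + "o" + "w"
= flip("lovql") + "o" + "d" + "e" + "o" + "w"
= flip("ovql") + "l" + "o" + "d" + "e" + "o" + "w"
= flip("vql") + "o" + "l" + "o" + "d" + "e" + "o" + "w"
= flip("ql") + "v" + "o" + "l" + "o" + "d" + "e" + "o" + "w"
= flip("l") + "q" + "v" + "o" + "l" + "o" + "d" + "e" + "o" + "w"
= "l" + "q" + "v" + "o" + "l" + "o" + "d" + "e" + "o" + "w"
= "lqvolodeow"


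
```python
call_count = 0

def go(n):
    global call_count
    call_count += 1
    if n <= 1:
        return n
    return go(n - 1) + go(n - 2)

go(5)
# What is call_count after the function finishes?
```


go(5) calls go(4) and go(3); each non-base call branches into two more.
Let C(k) = total number of calls made by go(k), including the call to go(k) itself.
Base cases: C(0) = 1, C(1) = 1
Recurrence: C(k) = 1 + C(k-1) + C(k-2)
  C(2) = 1 + C(1) + C(0) = 1 + 1 + 1 = 3
  C(3) = 1 + C(2) + C(1) = 1 + 3 + 1 = 5
  C(4) = 1 + C(3) + C(2) = 1 + 5 + 3 = 9
  C(5) = 1 + C(4) + C(3) = 1 + 9 + 5 = 15
Total calls = C(5) = 15


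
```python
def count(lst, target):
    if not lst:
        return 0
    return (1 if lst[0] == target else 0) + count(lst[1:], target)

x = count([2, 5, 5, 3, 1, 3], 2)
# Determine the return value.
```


count([2, 5, 5, 3, 1, 3], 2)
lst[0]=2 == 2: 1 + count([5, 5, 3, 1, 3], 2)
lst[0]=5 != 2: 0 + count([5, 3, 1, 3], 2)
lst[0]=5 != 2: 0 + count([3, 1, 3], 2)
lst[0]=3 != 2: 0 + count([1, 3], 2)
lst[0]=1 != 2: 0 + count([3], 2)
lst[0]=3 != 2: 0 + count([], 2)
= 1


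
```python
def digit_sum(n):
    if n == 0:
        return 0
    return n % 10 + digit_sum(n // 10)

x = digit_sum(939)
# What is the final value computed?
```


digit_sum(939)
= 9 + digit_sum(93)
= 9 + 3 + digit_sum(9)
= 9 + 3 + 9 + digit_sum(0)
= 9 + 3 + 9 + 0
= 21


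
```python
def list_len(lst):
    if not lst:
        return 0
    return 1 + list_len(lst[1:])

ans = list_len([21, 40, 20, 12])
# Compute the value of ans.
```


list_len([21, 40, 20, 12])
= 1 + list_len([40, 20, 12])
= 1 + 1 + list_len([20, 12])
= 1 + 1 + 1 + list_len([12])
= 1 + 1 + 1 + 1 + list_len([])
= 1 + 1 + 1 + 1 + 0
= 4


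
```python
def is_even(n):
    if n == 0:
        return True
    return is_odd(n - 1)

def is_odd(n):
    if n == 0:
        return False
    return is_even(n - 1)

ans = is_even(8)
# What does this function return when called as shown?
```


is_even(8)
= is_odd(7)
= is_even(6)
= is_odd(5)
= is_even(4)
= is_odd(3)
= is_even(2)
= is_odd(1)
= is_even(0)
n == 0: return True
= True


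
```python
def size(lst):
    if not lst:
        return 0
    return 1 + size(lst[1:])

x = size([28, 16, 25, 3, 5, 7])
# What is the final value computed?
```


size([28, 16, 25, 3, 5, 7])
= 1 + size([16, 25, 3, 5, 7])
= 1 + 1 + size([25, 3, 5, 7])
= 1 + 1 + 1 + size([3, 5, 7])
= 1 + 1 + 1 + 1 + size([5, 7])
= 1 + 1 + 1 + 1 + 1 + size([7])
= 1 + 1 + 1 + 1 + 1 + 1 + size([])
= 1 + 1 + 1 + 1 + 1 + 1 + 0
= 6


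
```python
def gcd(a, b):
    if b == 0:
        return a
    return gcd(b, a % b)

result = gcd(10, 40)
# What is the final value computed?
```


gcd(10, 40)
= gcd(40, 10 % 40) = gcd(40, 10)
= gcd(10, 40 % 10) = gcd(10, 0)
b == 0, return a = 10


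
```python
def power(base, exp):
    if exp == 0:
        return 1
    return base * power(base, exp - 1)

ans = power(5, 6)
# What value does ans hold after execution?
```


power(5, 6)
= 5 * power(5, 5)
= 5 * 5 * power(5, 4)
= 5 * 5 * 5 * power(5, 3)
= 5 * 5 * 5 * 5 * power(5, 2)
= 5 * 5 * 5 * 5 * 5 * power(5, 1)
= 5 * 5 * 5 * 5 * 5 * 5 * power(5, 0)
= 5 * 5 * 5 * 5 * 5 * 5 * 1
= 15625


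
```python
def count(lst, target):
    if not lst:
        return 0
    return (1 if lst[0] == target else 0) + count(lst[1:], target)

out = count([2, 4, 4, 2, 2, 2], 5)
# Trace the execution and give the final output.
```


count([2, 4, 4, 2, 2, 2], 5)
lst[0]=2 != 5: 0 + count([4, 4, 2, 2, 2], 5)
lst[0]=4 != 5: 0 + count([4, 2, 2, 2], 5)
lst[0]=4 != 5: 0 + count([2, 2, 2], 5)
lst[0]=2 != 5: 0 + count([2, 2], 5)
lst[0]=2 != 5: 0 + count([2], 5)
lst[0]=2 != 5: 0 + count([], 5)
= 0


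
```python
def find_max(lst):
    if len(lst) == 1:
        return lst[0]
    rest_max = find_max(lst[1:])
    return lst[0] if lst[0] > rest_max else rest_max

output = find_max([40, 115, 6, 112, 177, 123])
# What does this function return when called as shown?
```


find_max([40, 115, 6, 112, 177, 123])
= compare 40 with find_max([115, 6, 112, 177, 123])
= compare 115 with find_max([6, 112, 177, 123])
= compare 6 with find_max([112, 177, 123])
= compare 112 with find_max([177, 123])
= compare 177 with find_max([123])
Base: find_max([123]) = 123
compare 177 with 123: max = 177
compare 112 with 177: max = 177
compare 6 with 177: max = 177
compare 115 with 177: max = 177
compare 40 with 177: max = 177
= 177


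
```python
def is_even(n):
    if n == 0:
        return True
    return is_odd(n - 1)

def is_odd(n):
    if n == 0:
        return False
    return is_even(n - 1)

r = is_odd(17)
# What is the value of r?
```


is_odd(17)
= is_even(16)
= is_odd(15)
= is_even(14)
= is_odd(13)
= is_even(12)
= is_odd(11)
= is_even(10)
= is_odd(9)
= is_even(8)
= is_odd(7)
= is_even(6)
= is_odd(5)
= is_even(4)
= is_odd(3)
= is_even(2)
= is_odd(1)
= is_even(0)
n == 0: return True
= True


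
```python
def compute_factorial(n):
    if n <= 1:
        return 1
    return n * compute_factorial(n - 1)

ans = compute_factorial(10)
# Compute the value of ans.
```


compute_factorial(10)
= 10 * compute_factorial(9)
= 10 * 9 * compute_factorial(8)
= 10 * 9 * 8 * compute_factorial(7)
= 10 * 9 * 8 * 7 * compute_factorial(6)
= 10 * 9 * 8 * 7 * 6 * compute_factorial(5)
= 10 * 9 * 8 * 7 * 6 * 5 * compute_factorial(4)
= 10 * 9 * 8 * 7 * 6 * 5 * 4 * compute_factorial(3)
= 10 * 9 * 8 * 7 * 6 * 5 * 4 * 3 * compute_factorial(2)
= 10 * 9 * 8 * 7 * 6 * 5 * 4 * 3 * 2 * compute_factorial(1)
= 10 * 9 * 8 * 7 * 6 * 5 * 4 * 3 * 2 * 1
= 3628800


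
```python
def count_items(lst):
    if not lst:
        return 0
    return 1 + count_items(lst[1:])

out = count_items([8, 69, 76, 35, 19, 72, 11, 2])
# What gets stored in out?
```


count_items([8, 69, 76, 35, 19, 72, 11, 2])
= 1 + count_items([69, 76, 35, 19, 72, 11, 2])
= 1 + 1 + count_items([76, 35, 19, 72, 11, 2])
= 1 + 1 + 1 + count_items([35, 19, 72, 11, 2])
= 1 + 1 + 1 + 1 + count_items([19, 72, 11, 2])
= 1 + 1 + 1 + 1 + 1 + count_items([72, 11, 2])
= 1 + 1 + 1 + 1 + 1 + 1 + count_items([11, 2])
= 1 + 1 + 1 + 1 + 1 + 1 + 1 + count_items([2])
= 1 + 1 + 1 + 1 + 1 + 1 + 1 + 1 + count_items([])
= 1 + 1 + 1 + 1 + 1 + 1 + 1 + 1 + 0
= 8


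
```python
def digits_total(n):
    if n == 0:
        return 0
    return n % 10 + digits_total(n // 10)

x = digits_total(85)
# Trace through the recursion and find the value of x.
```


digits_total(85)
= 5 + digits_total(8)
= 5 + 8 + digits_total(0)
= 5 + 8 + 0
= 13


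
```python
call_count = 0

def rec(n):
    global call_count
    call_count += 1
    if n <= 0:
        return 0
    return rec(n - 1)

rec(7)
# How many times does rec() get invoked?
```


rec(7) calls rec(6) calls ... calls rec(0)
Total calls: 7 + 1 (for base case) = 8


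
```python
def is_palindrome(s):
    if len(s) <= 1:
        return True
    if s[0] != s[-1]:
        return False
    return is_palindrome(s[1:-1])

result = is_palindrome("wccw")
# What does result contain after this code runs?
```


is_palindrome("wccw")
"wccw": s[0]='w' == s[-1]='w' -> is_palindrome("cc")
"cc": s[0]='c' == s[-1]='c' -> is_palindrome("")
"": len <= 1 -> True
= True


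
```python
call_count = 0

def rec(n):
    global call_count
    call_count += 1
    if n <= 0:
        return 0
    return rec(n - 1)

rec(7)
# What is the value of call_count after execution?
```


rec(7) calls rec(6) calls ... calls rec(0)
Total calls: 7 + 1 (for base case) = 8


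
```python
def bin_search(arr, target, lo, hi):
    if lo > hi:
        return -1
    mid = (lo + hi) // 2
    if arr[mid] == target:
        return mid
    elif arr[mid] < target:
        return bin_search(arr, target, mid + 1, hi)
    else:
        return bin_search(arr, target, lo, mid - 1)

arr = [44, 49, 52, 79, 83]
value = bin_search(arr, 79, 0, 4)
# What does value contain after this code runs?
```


bin_search(arr, 79, 0, 4)
lo=0, hi=4, mid=2, arr[mid]=52
52 < 79, search right half
lo=3, hi=4, mid=3, arr[mid]=79
arr[3] == 79, found at index 3
= 3


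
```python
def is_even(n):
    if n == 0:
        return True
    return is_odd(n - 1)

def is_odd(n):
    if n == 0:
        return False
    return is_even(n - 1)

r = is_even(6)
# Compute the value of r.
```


is_even(6)
= is_odd(5)
= is_even(4)
= is_odd(3)
= is_even(2)
= is_odd(1)
= is_even(0)
n == 0: return True
= True


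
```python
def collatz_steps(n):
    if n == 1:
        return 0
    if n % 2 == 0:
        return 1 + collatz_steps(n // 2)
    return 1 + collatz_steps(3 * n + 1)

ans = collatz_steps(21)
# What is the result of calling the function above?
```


collatz_steps(21)
21 is odd -> 3*21+1 = 64 -> collatz_steps(64)
64 is even -> collatz_steps(32)
32 is even -> collatz_steps(16)
16 is even -> collatz_steps(8)
8 is even -> collatz_steps(4)
4 is even -> collatz_steps(2)
2 is even -> collatz_steps(1)
Reached 1 after 7 steps
= 7


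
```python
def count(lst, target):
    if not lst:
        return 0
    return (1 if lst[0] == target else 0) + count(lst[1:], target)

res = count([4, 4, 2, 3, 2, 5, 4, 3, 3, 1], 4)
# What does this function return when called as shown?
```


count([4, 4, 2, 3, 2, 5, 4, 3, 3, 1], 4)
lst[0]=4 == 4: 1 + count([4, 2, 3, 2, 5, 4, 3, 3, 1], 4)
lst[0]=4 == 4: 1 + count([2, 3, 2, 5, 4, 3, 3, 1], 4)
lst[0]=2 != 4: 0 + count([3, 2, 5, 4, 3, 3, 1], 4)
lst[0]=3 != 4: 0 + count([2, 5, 4, 3, 3, 1], 4)
lst[0]=2 != 4: 0 + count([5, 4, 3, 3, 1], 4)
lst[0]=5 != 4: 0 + count([4, 3, 3, 1], 4)
lst[0]=4 == 4: 1 + count([3, 3, 1], 4)
lst[0]=3 != 4: 0 + count([3, 1], 4)
lst[0]=3 != 4: 0 + count([1], 4)
lst[0]=1 != 4: 0 + count([], 4)
= 3


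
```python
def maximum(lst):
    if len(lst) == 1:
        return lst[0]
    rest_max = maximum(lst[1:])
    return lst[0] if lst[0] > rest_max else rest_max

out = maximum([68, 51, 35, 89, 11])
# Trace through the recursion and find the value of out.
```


maximum([68, 51, 35, 89, 11])
= compare 68 with maximum([51, 35, 89, 11])
= compare 51 with maximum([35, 89, 11])
= compare 35 with maximum([89, 11])
= compare 89 with maximum([11])
Base: maximum([11]) = 11
compare 89 with 11: max = 89
compare 35 with 89: max = 89
compare 51 with 89: max = 89
compare 68 with 89: max = 89
= 89


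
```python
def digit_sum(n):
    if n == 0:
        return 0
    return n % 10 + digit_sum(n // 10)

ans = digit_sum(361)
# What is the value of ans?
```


digit_sum(361)
= 1 + digit_sum(36)
= 1 + 6 + digit_sum(3)
= 1 + 6 + 3 + digit_sum(0)
= 1 + 6 + 3 + 0
= 10


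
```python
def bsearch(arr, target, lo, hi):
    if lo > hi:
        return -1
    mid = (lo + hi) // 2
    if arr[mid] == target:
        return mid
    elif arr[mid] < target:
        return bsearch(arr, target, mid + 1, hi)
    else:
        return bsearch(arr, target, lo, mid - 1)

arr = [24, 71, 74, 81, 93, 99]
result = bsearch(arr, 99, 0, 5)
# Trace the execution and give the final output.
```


bsearch(arr, 99, 0, 5)
lo=0, hi=5, mid=2, arr[mid]=74
74 < 99, search right half
lo=3, hi=5, mid=4, arr[mid]=93
93 < 99, search right half
lo=5, hi=5, mid=5, arr[mid]=99
arr[5] == 99, found at index 5
= 5


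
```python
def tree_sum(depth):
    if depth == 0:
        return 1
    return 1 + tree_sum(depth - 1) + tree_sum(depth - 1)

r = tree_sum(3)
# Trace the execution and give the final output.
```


tree_sum(3)
= 1 + tree_sum(2) + tree_sum(2)
= 1 + 2 * tree_sum(2)
tree_sum(k) = 2^(k+1) - 1
tree_sum(0) = 1
tree_sum(1) = 3
tree_sum(2) = 7
tree_sum(3) = 15
tree_sum(3) = 2^4 - 1 = 15


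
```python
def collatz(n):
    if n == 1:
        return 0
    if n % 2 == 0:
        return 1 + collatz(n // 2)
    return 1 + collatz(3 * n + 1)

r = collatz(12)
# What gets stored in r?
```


collatz(12)
12 is even -> collatz(6)
6 is even -> collatz(3)
3 is odd -> 3*3+1 = 10 -> collatz(10)
10 is even -> collatz(5)
5 is odd -> 3*5+1 = 16 -> collatz(16)
16 is even -> collatz(8)
8 is even -> collatz(4)
4 is even -> collatz(2)
2 is even -> collatz(1)
Reached 1 after 9 steps
= 9


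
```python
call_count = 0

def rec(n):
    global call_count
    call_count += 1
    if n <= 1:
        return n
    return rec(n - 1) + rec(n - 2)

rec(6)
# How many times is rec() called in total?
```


rec(6) calls rec(5) and rec(4); each non-base call branches into two more.
Let C(k) = total number of calls made by rec(k), including the call to rec(k) itself.
Base cases: C(0) = 1, C(1) = 1
Recurrence: C(k) = 1 + C(k-1) + C(k-2)
  C(2) = 1 + C(1) + C(0) = 1 + 1 + 1 = 3
  C(3) = 1 + C(2) + C(1) = 1 + 3 + 1 = 5
  C(4) = 1 + C(3) + C(2) = 1 + 5 + 3 = 9
  C(5) = 1 + C(4) + C(3) = 1 + 9 + 5 = 15
  C(6) = 1 + C(5) + C(4) = 1 + 15 + 9 = 25
Total calls = C(6) = 25


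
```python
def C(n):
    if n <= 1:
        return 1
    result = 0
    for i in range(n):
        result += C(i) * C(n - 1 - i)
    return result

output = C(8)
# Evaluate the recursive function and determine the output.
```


C(8)
= sum of C(i) * C(8-1-i) for i in 0..7
First compute sub-values bottom-up:
  C(0) = 1, C(1) = 1
  C(2) = 1*1 + 1*1 = 2
  C(3) = 1*2 + 1*1 + 2*1 = 5
  C(4) = 1*5 + 1*2 + 2*1 + 5*1 = 14
  C(5) = 1*14 + 1*5 + 2*2 + 5*1 + 14*1 = 42
  C(6) = 1*42 + 1*14 + 2*5 + 5*2 + 14*1 + 42*1 = 132
  C(7) = 1*132 + 1*42 + 2*14 + 5*5 + 14*2 + 42*1 + 132*1 = 429
Now C(8):
  C(0)*C(7) = 1*429 = 429
  C(1)*C(6) = 1*132 = 132
  C(2)*C(5) = 2*42 = 84
  C(3)*C(4) = 5*14 = 70
  C(4)*C(3) = 14*5 = 70
  C(5)*C(2) = 42*2 = 84
  C(6)*C(1) = 132*1 = 132
  C(7)*C(0) = 429*1 = 429
= 429 + 132 + 84 + 70 + 70 + 84 + 132 + 429
= 1430


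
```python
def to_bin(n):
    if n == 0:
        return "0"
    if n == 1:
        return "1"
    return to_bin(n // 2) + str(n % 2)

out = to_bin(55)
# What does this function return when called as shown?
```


to_bin(55)
= to_bin(27) + "1"
= to_bin(13) + "1" + "1"
= to_bin(6) + "1" + "1" + "1"
= to_bin(3) + "0" + "1" + "1" + "1"
= to_bin(1) + "1" + "0" + "1" + "1" + "1"
= "1" + "1" + "0" + "1" + "1" + "1"
= "110111"


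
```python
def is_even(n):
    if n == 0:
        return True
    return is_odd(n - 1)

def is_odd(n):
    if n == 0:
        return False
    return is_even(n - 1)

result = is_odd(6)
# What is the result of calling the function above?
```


is_odd(6)
= is_even(5)
= is_odd(4)
= is_even(3)
= is_odd(2)
= is_even(1)
= is_odd(0)
n == 0: return False
= False


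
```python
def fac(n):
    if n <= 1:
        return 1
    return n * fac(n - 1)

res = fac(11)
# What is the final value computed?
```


fac(11)
= 11 * fac(10)
= 11 * 10 * fac(9)
= 11 * 10 * 9 * fac(8)
= 11 * 10 * 9 * 8 * fac(7)
= 11 * 10 * 9 * 8 * 7 * fac(6)
= 11 * 10 * 9 * 8 * 7 * 6 * fac(5)
= 11 * 10 * 9 * 8 * 7 * 6 * 5 * fac(4)
= 11 * 10 * 9 * 8 * 7 * 6 * 5 * 4 * fac(3)
= 11 * 10 * 9 * 8 * 7 * 6 * 5 * 4 * 3 * fac(2)
= 11 * 10 * 9 * 8 * 7 * 6 * 5 * 4 * 3 * 2 * fac(1)
= 11 * 10 * 9 * 8 * 7 * 6 * 5 * 4 * 3 * 2 * 1
= 39916800


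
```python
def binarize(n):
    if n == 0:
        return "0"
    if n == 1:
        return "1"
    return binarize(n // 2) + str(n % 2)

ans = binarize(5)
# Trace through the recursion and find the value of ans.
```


binarize(5)
= binarize(2) + "1"
= binarize(1) + "0" + "1"
= "1" + "0" + "1"
= "101"


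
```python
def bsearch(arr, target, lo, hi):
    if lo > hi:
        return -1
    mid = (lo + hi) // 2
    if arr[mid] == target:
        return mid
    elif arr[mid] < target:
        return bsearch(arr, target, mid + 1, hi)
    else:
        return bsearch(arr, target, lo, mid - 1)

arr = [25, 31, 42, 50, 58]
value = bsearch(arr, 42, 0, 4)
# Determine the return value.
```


bsearch(arr, 42, 0, 4)
lo=0, hi=4, mid=2, arr[mid]=42
arr[2] == 42, found at index 2
= 2


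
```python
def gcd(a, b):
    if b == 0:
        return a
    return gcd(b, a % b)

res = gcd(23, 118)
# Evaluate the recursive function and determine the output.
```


gcd(23, 118)
= gcd(118, 23 % 118) = gcd(118, 23)
= gcd(23, 118 % 23) = gcd(23, 3)
= gcd(3, 23 % 3) = gcd(3, 2)
= gcd(2, 3 % 2) = gcd(2, 1)
= gcd(1, 2 % 1) = gcd(1, 0)
b == 0, return a = 1


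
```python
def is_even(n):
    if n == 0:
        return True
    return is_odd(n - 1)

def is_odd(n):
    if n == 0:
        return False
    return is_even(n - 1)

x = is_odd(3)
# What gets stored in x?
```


is_odd(3)
= is_even(2)
= is_odd(1)
= is_even(0)
n == 0: return True
= True


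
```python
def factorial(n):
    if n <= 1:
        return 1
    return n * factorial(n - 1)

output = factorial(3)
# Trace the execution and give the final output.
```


factorial(3)
= 3 * factorial(2)
= 3 * 2 * factorial(1)
= 3 * 2 * 1
= 6


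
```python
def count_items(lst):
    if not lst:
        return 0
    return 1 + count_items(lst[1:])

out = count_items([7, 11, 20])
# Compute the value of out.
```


count_items([7, 11, 20])
= 1 + count_items([11, 20])
= 1 + 1 + count_items([20])
= 1 + 1 + 1 + count_items([])
= 1 + 1 + 1 + 0
= 3


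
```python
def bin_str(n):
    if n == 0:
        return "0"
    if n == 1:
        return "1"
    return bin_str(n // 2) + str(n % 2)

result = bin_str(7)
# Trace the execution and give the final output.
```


bin_str(7)
= bin_str(3) + "1"
= bin_str(1) + "1" + "1"
= "1" + "1" + "1"
= "111"


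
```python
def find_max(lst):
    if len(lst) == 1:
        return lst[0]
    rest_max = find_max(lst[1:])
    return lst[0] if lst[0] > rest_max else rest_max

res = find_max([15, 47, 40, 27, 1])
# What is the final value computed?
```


find_max([15, 47, 40, 27, 1])
= compare 15 with find_max([47, 40, 27, 1])
= compare 47 with find_max([40, 27, 1])
= compare 40 with find_max([27, 1])
= compare 27 with find_max([1])
Base: find_max([1]) = 1
compare 27 with 1: max = 27
compare 40 with 27: max = 40
compare 47 with 40: max = 47
compare 15 with 47: max = 47
= 47


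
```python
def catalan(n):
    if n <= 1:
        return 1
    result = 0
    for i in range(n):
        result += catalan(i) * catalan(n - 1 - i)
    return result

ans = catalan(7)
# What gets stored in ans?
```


catalan(7)
= sum of catalan(i) * catalan(7-1-i) for i in 0..6
First compute sub-values bottom-up:
  catalan(0) = 1, catalan(1) = 1
  catalan(2) = 1*1 + 1*1 = 2
  catalan(3) = 1*2 + 1*1 + 2*1 = 5
  catalan(4) = 1*5 + 1*2 + 2*1 + 5*1 = 14
  catalan(5) = 1*14 + 1*5 + 2*2 + 5*1 + 14*1 = 42
  catalan(6) = 1*42 + 1*14 + 2*5 + 5*2 + 14*1 + 42*1 = 132
Now catalan(7):
  catalan(0)*catalan(6) = 1*132 = 132
  catalan(1)*catalan(5) = 1*42 = 42
  catalan(2)*catalan(4) = 2*14 = 28
  catalan(3)*catalan(3) = 5*5 = 25
  catalan(4)*catalan(2) = 14*2 = 28
  catalan(5)*catalan(1) = 42*1 = 42
  catalan(6)*catalan(0) = 132*1 = 132
= 132 + 42 + 28 + 25 + 28 + 42 + 132
= 429


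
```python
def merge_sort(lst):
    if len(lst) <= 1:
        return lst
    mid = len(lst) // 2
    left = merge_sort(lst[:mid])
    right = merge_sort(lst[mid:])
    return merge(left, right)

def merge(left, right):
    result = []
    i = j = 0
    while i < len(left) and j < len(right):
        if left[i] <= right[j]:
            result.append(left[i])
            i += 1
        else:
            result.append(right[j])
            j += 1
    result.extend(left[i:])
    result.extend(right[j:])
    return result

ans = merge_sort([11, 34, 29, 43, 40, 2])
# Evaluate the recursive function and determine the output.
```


merge_sort([11, 34, 29, 43, 40, 2])
Split into [11, 34, 29] and [43, 40, 2]
Left sorted: [11, 29, 34]
Right sorted: [2, 40, 43]
Merge [11, 29, 34] and [2, 40, 43]
= [2, 11, 29, 34, 40, 43]


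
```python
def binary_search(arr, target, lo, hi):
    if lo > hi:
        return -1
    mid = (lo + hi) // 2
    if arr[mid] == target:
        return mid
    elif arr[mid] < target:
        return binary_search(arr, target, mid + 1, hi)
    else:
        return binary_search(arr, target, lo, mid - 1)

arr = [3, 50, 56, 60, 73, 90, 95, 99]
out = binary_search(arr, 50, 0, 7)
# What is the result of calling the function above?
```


binary_search(arr, 50, 0, 7)
lo=0, hi=7, mid=3, arr[mid]=60
60 > 50, search left half
lo=0, hi=2, mid=1, arr[mid]=50
arr[1] == 50, found at index 1
= 1


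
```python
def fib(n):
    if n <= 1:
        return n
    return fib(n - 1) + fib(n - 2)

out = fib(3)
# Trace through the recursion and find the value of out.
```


fib(3)
= fib(2) + fib(1)
Computing bottom-up: fib(0)=0, fib(1)=1, fib(2)=1, fib(3)=2
= 2


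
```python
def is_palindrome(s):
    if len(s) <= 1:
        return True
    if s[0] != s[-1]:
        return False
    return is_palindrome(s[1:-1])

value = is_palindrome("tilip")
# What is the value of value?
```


is_palindrome("tilip")
"tilip": s[0]='t' != s[-1]='p' -> False
= False


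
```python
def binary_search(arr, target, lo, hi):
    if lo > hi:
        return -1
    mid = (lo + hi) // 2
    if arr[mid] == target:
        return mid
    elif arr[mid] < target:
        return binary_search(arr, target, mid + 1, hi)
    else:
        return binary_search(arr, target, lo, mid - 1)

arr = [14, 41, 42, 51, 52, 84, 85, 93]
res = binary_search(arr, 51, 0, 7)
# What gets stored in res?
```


binary_search(arr, 51, 0, 7)
lo=0, hi=7, mid=3, arr[mid]=51
arr[3] == 51, found at index 3
= 3


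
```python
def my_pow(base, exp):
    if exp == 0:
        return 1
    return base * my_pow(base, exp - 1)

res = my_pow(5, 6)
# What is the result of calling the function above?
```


my_pow(5, 6)
= 5 * my_pow(5, 5)
= 5 * 5 * my_pow(5, 4)
= 5 * 5 * 5 * my_pow(5, 3)
= 5 * 5 * 5 * 5 * my_pow(5, 2)
= 5 * 5 * 5 * 5 * 5 * my_pow(5, 1)
= 5 * 5 * 5 * 5 * 5 * 5 * my_pow(5, 0)
= 5 * 5 * 5 * 5 * 5 * 5 * 1
= 15625


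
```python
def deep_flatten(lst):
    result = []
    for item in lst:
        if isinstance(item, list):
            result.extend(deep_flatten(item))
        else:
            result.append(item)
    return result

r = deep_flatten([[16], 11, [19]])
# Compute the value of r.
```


deep_flatten([[16], 11, [19]])
Processing each element:
  [16] is a list -> deep_flatten recursively -> [16]
  11 is not a list -> append 11
  [19] is a list -> deep_flatten recursively -> [19]
= [16, 11, 19]


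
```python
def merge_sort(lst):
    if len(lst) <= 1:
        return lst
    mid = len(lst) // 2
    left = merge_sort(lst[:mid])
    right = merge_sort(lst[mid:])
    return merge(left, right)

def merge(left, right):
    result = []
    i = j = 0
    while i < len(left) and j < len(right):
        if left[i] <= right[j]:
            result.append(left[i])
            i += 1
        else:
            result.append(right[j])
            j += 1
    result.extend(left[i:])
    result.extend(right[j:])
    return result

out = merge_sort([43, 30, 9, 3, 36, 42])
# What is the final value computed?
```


merge_sort([43, 30, 9, 3, 36, 42])
Split into [43, 30, 9] and [3, 36, 42]
Left sorted: [9, 30, 43]
Right sorted: [3, 36, 42]
Merge [9, 30, 43] and [3, 36, 42]
= [3, 9, 30, 36, 42, 43]


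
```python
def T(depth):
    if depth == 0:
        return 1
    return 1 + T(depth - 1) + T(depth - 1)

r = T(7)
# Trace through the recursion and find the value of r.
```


T(7)
= 1 + T(6) + T(6)
= 1 + 2 * T(6)
T(k) = 2^(k+1) - 1
T(0) = 1
T(1) = 3
T(2) = 7
T(3) = 15
T(4) = 31
T(7) = 2^8 - 1 = 255


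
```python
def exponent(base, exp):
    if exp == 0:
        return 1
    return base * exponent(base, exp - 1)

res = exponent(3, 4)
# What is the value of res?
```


exponent(3, 4)
= 3 * exponent(3, 3)
= 3 * 3 * exponent(3, 2)
= 3 * 3 * 3 * exponent(3, 1)
= 3 * 3 * 3 * 3 * exponent(3, 0)
= 3 * 3 * 3 * 3 * 1
= 81


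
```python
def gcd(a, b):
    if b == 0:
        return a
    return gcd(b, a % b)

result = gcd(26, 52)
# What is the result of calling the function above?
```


gcd(26, 52)
= gcd(52, 26 % 52) = gcd(52, 26)
= gcd(26, 52 % 26) = gcd(26, 0)
b == 0, return a = 26


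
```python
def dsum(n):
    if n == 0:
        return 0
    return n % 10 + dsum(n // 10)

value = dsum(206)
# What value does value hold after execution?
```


dsum(206)
= 6 + dsum(20)
= 6 + 0 + dsum(2)
= 6 + 0 + 2 + dsum(0)
= 6 + 0 + 2 + 0
= 8


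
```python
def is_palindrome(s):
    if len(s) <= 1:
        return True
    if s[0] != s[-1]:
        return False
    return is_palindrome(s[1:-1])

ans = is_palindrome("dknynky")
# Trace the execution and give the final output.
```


is_palindrome("dknynky")
"dknynky": s[0]='d' != s[-1]='y' -> False
= False


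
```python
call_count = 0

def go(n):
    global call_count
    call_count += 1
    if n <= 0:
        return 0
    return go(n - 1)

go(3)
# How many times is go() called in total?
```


go(3) calls go(2) calls ... calls go(0)
Total calls: 3 + 1 (for base case) = 4


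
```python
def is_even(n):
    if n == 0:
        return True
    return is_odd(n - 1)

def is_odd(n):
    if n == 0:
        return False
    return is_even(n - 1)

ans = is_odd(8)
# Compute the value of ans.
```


is_odd(8)
= is_even(7)
= is_odd(6)
= is_even(5)
= is_odd(4)
= is_even(3)
= is_odd(2)
= is_even(1)
= is_odd(0)
n == 0: return False
= False


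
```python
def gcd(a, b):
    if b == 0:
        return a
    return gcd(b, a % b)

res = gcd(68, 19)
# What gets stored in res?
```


gcd(68, 19)
= gcd(19, 68 % 19) = gcd(19, 11)
= gcd(11, 19 % 11) = gcd(11, 8)
= gcd(8, 11 % 8) = gcd(8, 3)
= gcd(3, 8 % 3) = gcd(3, 2)
= gcd(2, 3 % 2) = gcd(2, 1)
= gcd(1, 2 % 1) = gcd(1, 0)
b == 0, return a = 1


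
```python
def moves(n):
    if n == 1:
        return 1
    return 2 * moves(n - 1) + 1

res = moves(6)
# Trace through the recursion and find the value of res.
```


moves(6)
= 2 * moves(5) + 1
= 2 * (2 * moves(4) + 1) + 1
= 2 * (2 * (2 * moves(3) + 1) + 1) + 1
= 2 * (2 * (2 * (2 * moves(2) + 1) + 1) + 1) + 1
= 2 * (2 * (2 * (2 * (2 * moves(1) + 1) + 1) + 1) + 1) + 1
Now compute bottom-up:
moves(1) = 1
moves(2) = 2 * 1 + 1 = 3
moves(3) = 2 * 3 + 1 = 7
moves(4) = 2 * 7 + 1 = 15
moves(5) = 2 * 15 + 1 = 31
moves(6) = 2 * 31 + 1 = 63
= 63


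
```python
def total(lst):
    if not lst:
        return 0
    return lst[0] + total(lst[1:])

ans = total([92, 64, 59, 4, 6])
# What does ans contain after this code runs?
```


total([92, 64, 59, 4, 6])
= 92 + total([64, 59, 4, 6])
= 92 + 64 + total([59, 4, 6])
= 92 + 64 + 59 + total([4, 6])
= 92 + 64 + 59 + 4 + total([6])
= 92 + 64 + 59 + 4 + 6 + total([])
= 92 + 64 + 59 + 4 + 6 + 0
= 225


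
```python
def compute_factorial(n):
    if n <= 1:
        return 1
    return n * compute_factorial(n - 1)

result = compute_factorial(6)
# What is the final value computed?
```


compute_factorial(6)
= 6 * compute_factorial(5)
= 6 * 5 * compute_factorial(4)
= 6 * 5 * 4 * compute_factorial(3)
= 6 * 5 * 4 * 3 * compute_factorial(2)
= 6 * 5 * 4 * 3 * 2 * compute_factorial(1)
= 6 * 5 * 4 * 3 * 2 * 1
= 720


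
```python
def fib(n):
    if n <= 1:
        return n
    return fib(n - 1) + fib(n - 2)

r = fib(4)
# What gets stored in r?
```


fib(4)
= fib(3) + fib(2)
= (fib(2) + fib(1)) + fib(2)
Computing bottom-up: fib(0)=0, fib(1)=1, fib(2)=1, fib(3)=2, fib(4)=3
= 3


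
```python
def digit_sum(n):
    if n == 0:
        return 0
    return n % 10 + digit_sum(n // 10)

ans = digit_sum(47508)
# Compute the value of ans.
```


digit_sum(47508)
= 8 + digit_sum(4750)
= 8 + 0 + digit_sum(475)
= 8 + 0 + 5 + digit_sum(47)
= 8 + 0 + 5 + 7 + digit_sum(4)
= 8 + 0 + 5 + 7 + 4 + digit_sum(0)
= 8 + 0 + 5 + 7 + 4 + 0
= 24


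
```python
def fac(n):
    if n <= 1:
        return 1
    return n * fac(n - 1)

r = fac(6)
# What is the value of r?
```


fac(6)
= 6 * fac(5)
= 6 * 5 * fac(4)
= 6 * 5 * 4 * fac(3)
= 6 * 5 * 4 * 3 * fac(2)
= 6 * 5 * 4 * 3 * 2 * fac(1)
= 6 * 5 * 4 * 3 * 2 * 1
= 720


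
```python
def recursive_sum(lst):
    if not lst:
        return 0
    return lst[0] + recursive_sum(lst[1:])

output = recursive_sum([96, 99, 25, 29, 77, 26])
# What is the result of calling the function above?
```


recursive_sum([96, 99, 25, 29, 77, 26])
= 96 + recursive_sum([99, 25, 29, 77, 26])
= 96 + 99 + recursive_sum([25, 29, 77, 26])
= 96 + 99 + 25 + recursive_sum([29, 77, 26])
= 96 + 99 + 25 + 29 + recursive_sum([77, 26])
= 96 + 99 + 25 + 29 + 77 + recursive_sum([26])
= 96 + 99 + 25 + 29 + 77 + 26 + recursive_sum([])
= 96 + 99 + 25 + 29 + 77 + 26 + 0
= 352


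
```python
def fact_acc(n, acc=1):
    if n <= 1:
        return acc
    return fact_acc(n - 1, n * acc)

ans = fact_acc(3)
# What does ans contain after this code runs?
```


fact_acc(3, 1)
= fact_acc(2, 3 * 1) = fact_acc(2, 3)
= fact_acc(1, 2 * 3) = fact_acc(1, 6)
n <= 1, return acc = 6


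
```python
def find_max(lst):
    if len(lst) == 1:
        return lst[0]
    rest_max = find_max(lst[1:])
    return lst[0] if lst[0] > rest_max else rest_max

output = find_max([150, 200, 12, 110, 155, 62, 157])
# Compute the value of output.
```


find_max([150, 200, 12, 110, 155, 62, 157])
= compare 150 with find_max([200, 12, 110, 155, 62, 157])
= compare 200 with find_max([12, 110, 155, 62, 157])
= compare 12 with find_max([110, 155, 62, 157])
= compare 110 with find_max([155, 62, 157])
= compare 155 with find_max([62, 157])
= compare 62 with find_max([157])
Base: find_max([157]) = 157
compare 62 with 157: max = 157
compare 155 with 157: max = 157
compare 110 with 157: max = 157
compare 12 with 157: max = 157
compare 200 with 157: max = 200
compare 150 with 200: max = 200
= 200


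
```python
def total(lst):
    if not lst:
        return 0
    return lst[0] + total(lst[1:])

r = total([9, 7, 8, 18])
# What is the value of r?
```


total([9, 7, 8, 18])
= 9 + total([7, 8, 18])
= 9 + 7 + total([8, 18])
= 9 + 7 + 8 + total([18])
= 9 + 7 + 8 + 18 + total([])
= 9 + 7 + 8 + 18 + 0
= 42


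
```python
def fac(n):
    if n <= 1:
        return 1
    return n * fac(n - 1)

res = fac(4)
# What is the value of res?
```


fac(4)
= 4 * fac(3)
= 4 * 3 * fac(2)
= 4 * 3 * 2 * fac(1)
= 4 * 3 * 2 * 1
= 24


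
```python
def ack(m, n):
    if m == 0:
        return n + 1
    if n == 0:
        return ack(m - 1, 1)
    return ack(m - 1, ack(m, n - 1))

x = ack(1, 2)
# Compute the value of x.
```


ack(1, 2)
= ack(0, ack(1, 1))
First compute ack(1, 1) = 3
= ack(0, 3)
= 4


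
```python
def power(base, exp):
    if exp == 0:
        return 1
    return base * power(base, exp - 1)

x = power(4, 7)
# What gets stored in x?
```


power(4, 7)
= 4 * power(4, 6)
= 4 * 4 * power(4, 5)
= 4 * 4 * 4 * power(4, 4)
= 4 * 4 * 4 * 4 * power(4, 3)
= 4 * 4 * 4 * 4 * 4 * power(4, 2)
= 4 * 4 * 4 * 4 * 4 * 4 * power(4, 1)
= 4 * 4 * 4 * 4 * 4 * 4 * 4 * power(4, 0)
= 4 * 4 * 4 * 4 * 4 * 4 * 4 * 1
= 16384


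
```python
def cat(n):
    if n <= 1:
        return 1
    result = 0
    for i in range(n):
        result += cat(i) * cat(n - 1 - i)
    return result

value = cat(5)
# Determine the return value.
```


cat(5)
= sum of cat(i) * cat(5-1-i) for i in 0..4
First compute sub-values bottom-up:
  cat(0) = 1, cat(1) = 1
  cat(2) = 1*1 + 1*1 = 2
  cat(3) = 1*2 + 1*1 + 2*1 = 5
  cat(4) = 1*5 + 1*2 + 2*1 + 5*1 = 14
Now cat(5):
  cat(0)*cat(4) = 1*14 = 14
  cat(1)*cat(3) = 1*5 = 5
  cat(2)*cat(2) = 2*2 = 4
  cat(3)*cat(1) = 5*1 = 5
  cat(4)*cat(0) = 14*1 = 14
= 14 + 5 + 4 + 5 + 14
= 42


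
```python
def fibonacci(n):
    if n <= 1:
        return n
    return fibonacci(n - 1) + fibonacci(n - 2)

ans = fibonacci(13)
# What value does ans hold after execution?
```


fibonacci(13)
= fibonacci(12) + fibonacci(11)
= (fibonacci(11) + fibonacci(10)) + fibonacci(11)
Computing bottom-up: fibonacci(0)=0, fibonacci(1)=1, fibonacci(2)=1, fibonacci(3)=2, fibonacci(4)=3, fibonacci(5)=5, fibonacci(6)=8, fibonacci(7)=13, fibonacci(8)=21, fibonacci(9)=34, fibonacci(10)=55, fibonacci(11)=89, fibonacci(12)=144, fibonacci(13)=233
= 233


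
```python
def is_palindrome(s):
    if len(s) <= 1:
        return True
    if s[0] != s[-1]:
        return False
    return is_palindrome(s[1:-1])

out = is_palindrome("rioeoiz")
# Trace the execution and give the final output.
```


is_palindrome("rioeoiz")
"rioeoiz": s[0]='r' != s[-1]='z' -> False
= False


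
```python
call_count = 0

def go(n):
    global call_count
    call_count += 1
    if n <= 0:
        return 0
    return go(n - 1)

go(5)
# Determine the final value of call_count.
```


go(5) calls go(4) calls ... calls go(0)
Total calls: 5 + 1 (for base case) = 6


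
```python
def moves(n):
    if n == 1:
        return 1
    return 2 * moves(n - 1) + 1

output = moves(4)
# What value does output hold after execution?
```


moves(4)
= 2 * moves(3) + 1
= 2 * (2 * moves(2) + 1) + 1
= 2 * (2 * (2 * moves(1) + 1) + 1) + 1
Now compute bottom-up:
moves(1) = 1
moves(2) = 2 * 1 + 1 = 3
moves(3) = 2 * 3 + 1 = 7
moves(4) = 2 * 7 + 1 = 15
= 15
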